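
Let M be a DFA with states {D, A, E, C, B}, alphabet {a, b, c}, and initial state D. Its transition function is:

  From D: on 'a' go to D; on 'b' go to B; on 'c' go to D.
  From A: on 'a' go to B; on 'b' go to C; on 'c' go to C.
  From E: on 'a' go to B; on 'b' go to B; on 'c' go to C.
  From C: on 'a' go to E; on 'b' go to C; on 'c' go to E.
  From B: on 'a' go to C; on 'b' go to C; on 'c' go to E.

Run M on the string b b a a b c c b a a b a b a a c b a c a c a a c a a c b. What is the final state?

Trace: D -b-> B -b-> C -a-> E -a-> B -b-> C -c-> E -c-> C -b-> C -a-> E -a-> B -b-> C -a-> E -b-> B -a-> C -a-> E -c-> C -b-> C -a-> E -c-> C -a-> E -c-> C -a-> E -a-> B -c-> E -a-> B -a-> C -c-> E -b-> B

B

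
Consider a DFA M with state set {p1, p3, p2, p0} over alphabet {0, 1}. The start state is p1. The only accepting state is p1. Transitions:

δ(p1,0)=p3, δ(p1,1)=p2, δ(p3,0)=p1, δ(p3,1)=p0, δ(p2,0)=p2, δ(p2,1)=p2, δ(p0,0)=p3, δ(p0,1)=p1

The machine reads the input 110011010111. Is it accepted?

start at p1
read '1': p1 → p2
read '1': p2 → p2
read '0': p2 → p2
read '0': p2 → p2
read '1': p2 → p2
read '1': p2 → p2
read '0': p2 → p2
read '1': p2 → p2
read '0': p2 → p2
read '1': p2 → p2
read '1': p2 → p2
read '1': p2 → p2
End state p2 is not accepting.

No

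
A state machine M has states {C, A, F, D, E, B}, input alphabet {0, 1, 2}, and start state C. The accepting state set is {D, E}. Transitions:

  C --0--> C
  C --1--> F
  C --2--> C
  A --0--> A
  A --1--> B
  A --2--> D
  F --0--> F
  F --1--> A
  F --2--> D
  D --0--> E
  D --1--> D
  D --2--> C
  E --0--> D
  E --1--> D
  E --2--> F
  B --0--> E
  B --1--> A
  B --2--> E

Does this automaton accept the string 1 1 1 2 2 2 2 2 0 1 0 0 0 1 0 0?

No

C → F → A → B → E → F → D → C → C → C → F → F → F → F → A → A → A
End state A is not accepting.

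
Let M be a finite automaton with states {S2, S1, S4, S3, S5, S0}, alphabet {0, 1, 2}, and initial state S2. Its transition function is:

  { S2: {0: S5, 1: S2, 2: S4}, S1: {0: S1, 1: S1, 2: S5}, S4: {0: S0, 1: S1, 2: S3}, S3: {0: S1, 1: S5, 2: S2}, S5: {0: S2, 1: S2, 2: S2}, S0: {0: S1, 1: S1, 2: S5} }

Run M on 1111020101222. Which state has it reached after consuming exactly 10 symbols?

S2

Trace: S2 -1-> S2 -1-> S2 -1-> S2 -1-> S2 -0-> S5 -2-> S2 -0-> S5 -1-> S2 -0-> S5 -1-> S2
After 10 symbols: S2.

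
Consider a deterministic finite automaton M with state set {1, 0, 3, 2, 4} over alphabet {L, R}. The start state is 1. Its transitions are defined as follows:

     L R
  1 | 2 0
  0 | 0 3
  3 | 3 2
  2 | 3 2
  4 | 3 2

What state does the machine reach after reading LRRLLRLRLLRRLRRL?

start at 1
read 'L': 1 → 2
read 'R': 2 → 2
read 'R': 2 → 2
read 'L': 2 → 3
read 'L': 3 → 3
read 'R': 3 → 2
read 'L': 2 → 3
read 'R': 3 → 2
read 'L': 2 → 3
read 'L': 3 → 3
read 'R': 3 → 2
read 'R': 2 → 2
read 'L': 2 → 3
read 'R': 3 → 2
read 'R': 2 → 2
read 'L': 2 → 3

3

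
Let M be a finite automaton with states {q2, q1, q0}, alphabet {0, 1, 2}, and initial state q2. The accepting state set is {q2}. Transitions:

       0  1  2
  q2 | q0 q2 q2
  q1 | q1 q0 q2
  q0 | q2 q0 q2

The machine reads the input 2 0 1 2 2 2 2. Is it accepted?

start at q2
read '2': q2 → q2
read '0': q2 → q0
read '1': q0 → q0
read '2': q0 → q2
read '2': q2 → q2
read '2': q2 → q2
read '2': q2 → q2
End state q2 is accepting.

Yes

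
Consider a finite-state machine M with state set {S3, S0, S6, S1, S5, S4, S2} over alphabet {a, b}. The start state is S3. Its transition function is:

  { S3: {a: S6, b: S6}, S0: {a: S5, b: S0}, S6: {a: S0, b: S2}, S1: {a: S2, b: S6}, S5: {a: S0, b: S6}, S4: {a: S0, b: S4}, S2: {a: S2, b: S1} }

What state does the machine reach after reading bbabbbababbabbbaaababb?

S0

start at S3
read 'b': S3 → S6
read 'b': S6 → S2
read 'a': S2 → S2
read 'b': S2 → S1
read 'b': S1 → S6
read 'b': S6 → S2
read 'a': S2 → S2
read 'b': S2 → S1
read 'a': S1 → S2
read 'b': S2 → S1
read 'b': S1 → S6
read 'a': S6 → S0
read 'b': S0 → S0
read 'b': S0 → S0
read 'b': S0 → S0
read 'a': S0 → S5
read 'a': S5 → S0
read 'a': S0 → S5
read 'b': S5 → S6
read 'a': S6 → S0
read 'b': S0 → S0
read 'b': S0 → S0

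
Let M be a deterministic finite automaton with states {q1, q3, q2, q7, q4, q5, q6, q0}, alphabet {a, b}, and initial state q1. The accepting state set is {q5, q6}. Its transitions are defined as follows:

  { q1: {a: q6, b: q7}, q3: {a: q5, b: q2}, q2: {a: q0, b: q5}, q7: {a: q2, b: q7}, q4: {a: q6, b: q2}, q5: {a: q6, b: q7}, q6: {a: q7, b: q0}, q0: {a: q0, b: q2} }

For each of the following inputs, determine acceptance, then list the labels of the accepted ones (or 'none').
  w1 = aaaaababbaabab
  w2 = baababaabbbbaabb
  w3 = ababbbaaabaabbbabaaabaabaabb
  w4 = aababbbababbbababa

w1: Trace: q1 -a-> q6 -a-> q7 -a-> q2 -a-> q0 -a-> q0 -b-> q2 -a-> q0 -b-> q2 -b-> q5 -a-> q6 -a-> q7 -b-> q7 -a-> q2 -b-> q5  → end q5, accepted
w2: Trace: q1 -b-> q7 -a-> q2 -a-> q0 -b-> q2 -a-> q0 -b-> q2 -a-> q0 -a-> q0 -b-> q2 -b-> q5 -b-> q7 -b-> q7 -a-> q2 -a-> q0 -b-> q2 -b-> q5  → end q5, accepted
w3: Trace: q1 -a-> q6 -b-> q0 -a-> q0 -b-> q2 -b-> q5 -b-> q7 -a-> q2 -a-> q0 -a-> q0 -b-> q2 -a-> q0 -a-> q0 -b-> q2 -b-> q5 -b-> q7 -a-> q2 -b-> q5 -a-> q6 -a-> q7 -a-> q2 -b-> q5 -a-> q6 -a-> q7 -b-> q7 -a-> q2 -a-> q0 -b-> q2 -b-> q5  → end q5, accepted
w4: Trace: q1 -a-> q6 -a-> q7 -b-> q7 -a-> q2 -b-> q5 -b-> q7 -b-> q7 -a-> q2 -b-> q5 -a-> q6 -b-> q0 -b-> q2 -b-> q5 -a-> q6 -b-> q0 -a-> q0 -b-> q2 -a-> q0  → end q0, rejected

w1, w2, w3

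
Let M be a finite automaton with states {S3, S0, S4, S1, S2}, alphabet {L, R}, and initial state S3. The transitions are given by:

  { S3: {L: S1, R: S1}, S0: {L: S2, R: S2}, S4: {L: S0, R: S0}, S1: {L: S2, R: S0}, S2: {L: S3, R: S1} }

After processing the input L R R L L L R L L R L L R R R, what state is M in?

S2

start at S3
read 'L': S3 → S1
read 'R': S1 → S0
read 'R': S0 → S2
read 'L': S2 → S3
read 'L': S3 → S1
read 'L': S1 → S2
read 'R': S2 → S1
read 'L': S1 → S2
read 'L': S2 → S3
read 'R': S3 → S1
read 'L': S1 → S2
read 'L': S2 → S3
read 'R': S3 → S1
read 'R': S1 → S0
read 'R': S0 → S2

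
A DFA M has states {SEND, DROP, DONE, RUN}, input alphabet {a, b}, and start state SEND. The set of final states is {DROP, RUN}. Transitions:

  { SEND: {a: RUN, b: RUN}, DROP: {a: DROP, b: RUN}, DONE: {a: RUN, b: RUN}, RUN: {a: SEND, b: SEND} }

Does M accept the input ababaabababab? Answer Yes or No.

start at SEND
read 'a': SEND → RUN
read 'b': RUN → SEND
read 'a': SEND → RUN
read 'b': RUN → SEND
read 'a': SEND → RUN
read 'a': RUN → SEND
read 'b': SEND → RUN
read 'a': RUN → SEND
read 'b': SEND → RUN
read 'a': RUN → SEND
read 'b': SEND → RUN
read 'a': RUN → SEND
read 'b': SEND → RUN
End state RUN is accepting.

Yes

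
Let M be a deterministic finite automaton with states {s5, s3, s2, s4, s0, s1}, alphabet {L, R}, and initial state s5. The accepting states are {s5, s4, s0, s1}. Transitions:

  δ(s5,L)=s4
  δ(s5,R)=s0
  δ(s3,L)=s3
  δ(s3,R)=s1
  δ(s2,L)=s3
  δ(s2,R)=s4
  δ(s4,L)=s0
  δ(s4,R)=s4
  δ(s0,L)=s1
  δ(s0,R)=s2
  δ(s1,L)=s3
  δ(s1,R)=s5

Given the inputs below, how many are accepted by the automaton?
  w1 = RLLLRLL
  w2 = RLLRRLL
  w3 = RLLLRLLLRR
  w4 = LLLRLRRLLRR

w1: s5 → s0 → s1 → s3 → s3 → s1 → s3 → s3  → end s3, rejected
w2: s5 → s0 → s1 → s3 → s1 → s5 → s4 → s0  → end s0, accepted
w3: s5 → s0 → s1 → s3 → s3 → s1 → s3 → s3 → s3 → s1 → s5  → end s5, accepted
w4: s5 → s4 → s0 → s1 → s5 → s4 → s4 → s4 → s0 → s1 → s5 → s0  → end s0, accepted

3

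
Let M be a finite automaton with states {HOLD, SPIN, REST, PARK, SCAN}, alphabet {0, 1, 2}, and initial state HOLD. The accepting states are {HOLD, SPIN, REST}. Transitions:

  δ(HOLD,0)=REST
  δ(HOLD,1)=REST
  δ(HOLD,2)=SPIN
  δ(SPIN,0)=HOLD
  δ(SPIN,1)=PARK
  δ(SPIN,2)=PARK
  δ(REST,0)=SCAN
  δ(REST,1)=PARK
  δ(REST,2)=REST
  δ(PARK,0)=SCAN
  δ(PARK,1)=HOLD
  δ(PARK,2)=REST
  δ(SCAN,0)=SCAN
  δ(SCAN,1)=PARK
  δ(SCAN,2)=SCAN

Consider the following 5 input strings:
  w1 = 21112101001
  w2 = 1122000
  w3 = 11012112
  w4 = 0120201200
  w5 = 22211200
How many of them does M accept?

w1: HOLD → SPIN → PARK → HOLD → REST → REST → PARK → SCAN → PARK → SCAN → SCAN → PARK  → end PARK, rejected
w2: HOLD → REST → PARK → REST → REST → SCAN → SCAN → SCAN  → end SCAN, rejected
w3: HOLD → REST → PARK → SCAN → PARK → REST → PARK → HOLD → SPIN  → end SPIN, accepted
w4: HOLD → REST → PARK → REST → SCAN → SCAN → SCAN → PARK → REST → SCAN → SCAN  → end SCAN, rejected
w5: HOLD → SPIN → PARK → REST → PARK → HOLD → SPIN → HOLD → REST  → end REST, accepted

2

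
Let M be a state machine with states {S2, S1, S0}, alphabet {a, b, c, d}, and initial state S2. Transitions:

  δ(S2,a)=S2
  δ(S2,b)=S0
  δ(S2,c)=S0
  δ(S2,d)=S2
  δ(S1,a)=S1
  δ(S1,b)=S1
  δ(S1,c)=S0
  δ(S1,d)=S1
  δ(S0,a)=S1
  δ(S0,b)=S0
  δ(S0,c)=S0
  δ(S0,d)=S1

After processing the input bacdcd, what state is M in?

S1

Trace: S2 -b-> S0 -a-> S1 -c-> S0 -d-> S1 -c-> S0 -d-> S1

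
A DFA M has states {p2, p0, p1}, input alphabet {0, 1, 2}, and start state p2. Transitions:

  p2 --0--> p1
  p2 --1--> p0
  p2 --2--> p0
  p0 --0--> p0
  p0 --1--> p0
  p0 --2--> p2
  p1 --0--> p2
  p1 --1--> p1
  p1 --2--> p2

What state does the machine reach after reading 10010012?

start at p2
read '1': p2 → p0
read '0': p0 → p0
read '0': p0 → p0
read '1': p0 → p0
read '0': p0 → p0
read '0': p0 → p0
read '1': p0 → p0
read '2': p0 → p2

p2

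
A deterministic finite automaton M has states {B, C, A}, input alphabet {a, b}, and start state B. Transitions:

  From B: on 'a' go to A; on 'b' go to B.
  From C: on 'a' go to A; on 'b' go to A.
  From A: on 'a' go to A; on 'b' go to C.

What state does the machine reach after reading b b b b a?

start at B
read 'b': B → B
read 'b': B → B
read 'b': B → B
read 'b': B → B
read 'a': B → A

A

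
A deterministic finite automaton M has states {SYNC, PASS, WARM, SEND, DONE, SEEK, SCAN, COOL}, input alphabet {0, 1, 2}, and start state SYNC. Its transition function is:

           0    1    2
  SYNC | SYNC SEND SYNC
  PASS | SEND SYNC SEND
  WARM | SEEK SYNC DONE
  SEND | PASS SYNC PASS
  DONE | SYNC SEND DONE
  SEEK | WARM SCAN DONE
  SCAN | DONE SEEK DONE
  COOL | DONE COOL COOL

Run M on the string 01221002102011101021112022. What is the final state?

SYNC → SYNC → SEND → PASS → SEND → SYNC → SYNC → SYNC → SYNC → SEND → PASS → SEND → PASS → SYNC → SEND → SYNC → SYNC → SEND → PASS → SEND → SYNC → SEND → SYNC → SYNC → SYNC → SYNC → SYNC

SYNC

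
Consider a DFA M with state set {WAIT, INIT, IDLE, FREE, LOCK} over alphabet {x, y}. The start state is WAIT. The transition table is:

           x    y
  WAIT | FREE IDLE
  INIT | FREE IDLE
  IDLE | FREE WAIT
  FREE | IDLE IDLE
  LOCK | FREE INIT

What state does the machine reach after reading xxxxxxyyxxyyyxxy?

WAIT

Trace: WAIT -x-> FREE -x-> IDLE -x-> FREE -x-> IDLE -x-> FREE -x-> IDLE -y-> WAIT -y-> IDLE -x-> FREE -x-> IDLE -y-> WAIT -y-> IDLE -y-> WAIT -x-> FREE -x-> IDLE -y-> WAIT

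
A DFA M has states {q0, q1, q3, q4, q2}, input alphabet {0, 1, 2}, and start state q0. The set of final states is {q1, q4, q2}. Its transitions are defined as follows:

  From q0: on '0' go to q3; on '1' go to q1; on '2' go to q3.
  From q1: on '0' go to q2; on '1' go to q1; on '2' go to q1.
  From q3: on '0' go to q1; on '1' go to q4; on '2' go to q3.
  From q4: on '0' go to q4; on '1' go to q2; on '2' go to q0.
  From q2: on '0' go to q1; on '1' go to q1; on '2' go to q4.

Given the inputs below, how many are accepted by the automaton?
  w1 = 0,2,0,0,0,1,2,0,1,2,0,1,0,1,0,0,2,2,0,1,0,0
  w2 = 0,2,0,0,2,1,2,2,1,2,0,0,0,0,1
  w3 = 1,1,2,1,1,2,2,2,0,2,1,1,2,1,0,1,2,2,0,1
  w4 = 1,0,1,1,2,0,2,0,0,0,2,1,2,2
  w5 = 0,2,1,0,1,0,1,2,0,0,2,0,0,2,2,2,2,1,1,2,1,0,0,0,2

5

w1: Trace: q0 -0-> q3 -2-> q3 -0-> q1 -0-> q2 -0-> q1 -1-> q1 -2-> q1 -0-> q2 -1-> q1 -2-> q1 -0-> q2 -1-> q1 -0-> q2 -1-> q1 -0-> q2 -0-> q1 -2-> q1 -2-> q1 -0-> q2 -1-> q1 -0-> q2 -0-> q1  → end q1, accepted
w2: Trace: q0 -0-> q3 -2-> q3 -0-> q1 -0-> q2 -2-> q4 -1-> q2 -2-> q4 -2-> q0 -1-> q1 -2-> q1 -0-> q2 -0-> q1 -0-> q2 -0-> q1 -1-> q1  → end q1, accepted
w3: Trace: q0 -1-> q1 -1-> q1 -2-> q1 -1-> q1 -1-> q1 -2-> q1 -2-> q1 -2-> q1 -0-> q2 -2-> q4 -1-> q2 -1-> q1 -2-> q1 -1-> q1 -0-> q2 -1-> q1 -2-> q1 -2-> q1 -0-> q2 -1-> q1  → end q1, accepted
w4: Trace: q0 -1-> q1 -0-> q2 -1-> q1 -1-> q1 -2-> q1 -0-> q2 -2-> q4 -0-> q4 -0-> q4 -0-> q4 -2-> q0 -1-> q1 -2-> q1 -2-> q1  → end q1, accepted
w5: Trace: q0 -0-> q3 -2-> q3 -1-> q4 -0-> q4 -1-> q2 -0-> q1 -1-> q1 -2-> q1 -0-> q2 -0-> q1 -2-> q1 -0-> q2 -0-> q1 -2-> q1 -2-> q1 -2-> q1 -2-> q1 -1-> q1 -1-> q1 -2-> q1 -1-> q1 -0-> q2 -0-> q1 -0-> q2 -2-> q4  → end q4, accepted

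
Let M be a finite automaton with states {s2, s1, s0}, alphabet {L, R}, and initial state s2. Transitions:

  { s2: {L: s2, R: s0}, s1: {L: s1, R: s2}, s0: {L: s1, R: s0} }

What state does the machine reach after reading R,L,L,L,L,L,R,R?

s0

s2 → s0 → s1 → s1 → s1 → s1 → s1 → s2 → s0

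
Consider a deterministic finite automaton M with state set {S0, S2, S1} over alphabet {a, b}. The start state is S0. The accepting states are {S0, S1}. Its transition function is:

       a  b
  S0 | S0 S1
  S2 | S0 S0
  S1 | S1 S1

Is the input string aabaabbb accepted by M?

Trace: S0 -a-> S0 -a-> S0 -b-> S1 -a-> S1 -a-> S1 -b-> S1 -b-> S1 -b-> S1
End state S1 is accepting.

Yes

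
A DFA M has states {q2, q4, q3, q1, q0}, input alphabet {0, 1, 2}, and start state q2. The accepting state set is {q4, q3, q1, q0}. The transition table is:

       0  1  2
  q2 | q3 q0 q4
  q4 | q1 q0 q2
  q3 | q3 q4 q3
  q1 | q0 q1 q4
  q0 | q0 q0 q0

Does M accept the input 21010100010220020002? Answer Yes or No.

start at q2
read '2': q2 → q4
read '1': q4 → q0
read '0': q0 → q0
read '1': q0 → q0
read '0': q0 → q0
read '1': q0 → q0
read '0': q0 → q0
read '0': q0 → q0
read '0': q0 → q0
read '1': q0 → q0
read '0': q0 → q0
read '2': q0 → q0
read '2': q0 → q0
read '0': q0 → q0
read '0': q0 → q0
read '2': q0 → q0
read '0': q0 → q0
read '0': q0 → q0
read '0': q0 → q0
read '2': q0 → q0
End state q0 is accepting.

Yes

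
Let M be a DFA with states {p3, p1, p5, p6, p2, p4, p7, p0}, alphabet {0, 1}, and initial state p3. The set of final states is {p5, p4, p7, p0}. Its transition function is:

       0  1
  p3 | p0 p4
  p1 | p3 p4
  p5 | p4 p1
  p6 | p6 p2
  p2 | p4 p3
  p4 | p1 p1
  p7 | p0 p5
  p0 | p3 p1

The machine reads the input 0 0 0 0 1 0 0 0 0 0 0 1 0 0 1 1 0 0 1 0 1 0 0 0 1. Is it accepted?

start at p3
read '0': p3 → p0
read '0': p0 → p3
read '0': p3 → p0
read '0': p0 → p3
read '1': p3 → p4
read '0': p4 → p1
read '0': p1 → p3
read '0': p3 → p0
read '0': p0 → p3
read '0': p3 → p0
read '0': p0 → p3
read '1': p3 → p4
read '0': p4 → p1
read '0': p1 → p3
read '1': p3 → p4
read '1': p4 → p1
read '0': p1 → p3
read '0': p3 → p0
read '1': p0 → p1
read '0': p1 → p3
read '1': p3 → p4
read '0': p4 → p1
read '0': p1 → p3
read '0': p3 → p0
read '1': p0 → p1
End state p1 is not accepting.

No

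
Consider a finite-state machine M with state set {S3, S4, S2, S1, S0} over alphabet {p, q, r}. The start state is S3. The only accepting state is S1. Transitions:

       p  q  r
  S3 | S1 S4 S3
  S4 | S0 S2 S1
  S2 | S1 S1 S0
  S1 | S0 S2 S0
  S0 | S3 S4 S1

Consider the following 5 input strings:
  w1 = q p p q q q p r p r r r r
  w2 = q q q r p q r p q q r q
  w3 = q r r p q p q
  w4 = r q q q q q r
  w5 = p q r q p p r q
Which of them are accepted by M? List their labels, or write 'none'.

none

w1: S3 → S4 → S0 → S3 → S4 → S2 → S1 → S0 → S1 → S0 → S1 → S0 → S1 → S0  → end S0, rejected
w2: S3 → S4 → S2 → S1 → S0 → S3 → S4 → S1 → S0 → S4 → S2 → S0 → S4  → end S4, rejected
w3: S3 → S4 → S1 → S0 → S3 → S4 → S0 → S4  → end S4, rejected
w4: S3 → S3 → S4 → S2 → S1 → S2 → S1 → S0  → end S0, rejected
w5: S3 → S1 → S2 → S0 → S4 → S0 → S3 → S3 → S4  → end S4, rejected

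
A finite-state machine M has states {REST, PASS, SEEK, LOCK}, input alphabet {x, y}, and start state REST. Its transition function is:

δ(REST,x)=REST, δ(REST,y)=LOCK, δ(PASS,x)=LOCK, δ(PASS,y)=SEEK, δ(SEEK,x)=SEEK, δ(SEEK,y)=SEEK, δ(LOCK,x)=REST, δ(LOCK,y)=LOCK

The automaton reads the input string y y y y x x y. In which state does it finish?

Trace: REST -y-> LOCK -y-> LOCK -y-> LOCK -y-> LOCK -x-> REST -x-> REST -y-> LOCK

LOCK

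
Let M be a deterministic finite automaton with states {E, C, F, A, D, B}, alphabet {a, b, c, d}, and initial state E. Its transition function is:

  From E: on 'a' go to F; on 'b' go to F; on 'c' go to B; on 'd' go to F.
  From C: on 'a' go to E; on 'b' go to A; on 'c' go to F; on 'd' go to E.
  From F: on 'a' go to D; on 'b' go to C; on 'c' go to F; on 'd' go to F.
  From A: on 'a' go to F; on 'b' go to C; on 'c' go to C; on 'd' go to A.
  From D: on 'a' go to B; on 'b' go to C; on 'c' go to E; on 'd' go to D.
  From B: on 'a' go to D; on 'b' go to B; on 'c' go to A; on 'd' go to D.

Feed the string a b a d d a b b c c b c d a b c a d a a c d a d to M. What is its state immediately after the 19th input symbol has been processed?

start at E
read 'a': E → F
read 'b': F → C
read 'a': C → E
read 'd': E → F
read 'd': F → F
read 'a': F → D
read 'b': D → C
read 'b': C → A
read 'c': A → C
read 'c': C → F
read 'b': F → C
read 'c': C → F
read 'd': F → F
read 'a': F → D
read 'b': D → C
read 'c': C → F
read 'a': F → D
read 'd': D → D
read 'a': D → B
After 19 symbols: B.

B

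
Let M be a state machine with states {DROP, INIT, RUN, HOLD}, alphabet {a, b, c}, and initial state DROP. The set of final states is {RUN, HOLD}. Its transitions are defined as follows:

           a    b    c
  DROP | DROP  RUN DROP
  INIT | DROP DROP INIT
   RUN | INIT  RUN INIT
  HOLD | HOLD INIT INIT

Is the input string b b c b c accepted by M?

No

Trace: DROP -b-> RUN -b-> RUN -c-> INIT -b-> DROP -c-> DROP
End state DROP is not accepting.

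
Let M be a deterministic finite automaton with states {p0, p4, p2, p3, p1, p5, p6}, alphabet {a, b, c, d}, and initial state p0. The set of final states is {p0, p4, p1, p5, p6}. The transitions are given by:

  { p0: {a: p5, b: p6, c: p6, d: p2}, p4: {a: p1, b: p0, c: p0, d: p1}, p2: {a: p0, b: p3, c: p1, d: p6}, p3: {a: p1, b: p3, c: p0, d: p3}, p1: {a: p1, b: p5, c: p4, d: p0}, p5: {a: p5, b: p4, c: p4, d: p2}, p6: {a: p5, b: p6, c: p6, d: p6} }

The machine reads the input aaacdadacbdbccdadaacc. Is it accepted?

p0 → p5 → p5 → p5 → p4 → p1 → p1 → p0 → p5 → p4 → p0 → p2 → p3 → p0 → p6 → p6 → p5 → p2 → p0 → p5 → p4 → p0
End state p0 is accepting.

Yes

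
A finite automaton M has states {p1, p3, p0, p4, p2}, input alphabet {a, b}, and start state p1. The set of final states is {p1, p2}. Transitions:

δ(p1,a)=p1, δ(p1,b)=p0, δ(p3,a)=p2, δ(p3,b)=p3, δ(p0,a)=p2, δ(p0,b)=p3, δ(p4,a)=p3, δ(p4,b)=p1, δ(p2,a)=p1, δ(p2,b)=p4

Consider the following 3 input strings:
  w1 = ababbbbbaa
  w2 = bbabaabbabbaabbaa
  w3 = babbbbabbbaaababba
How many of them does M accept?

3

w1: p1 → p1 → p0 → p2 → p4 → p1 → p0 → p3 → p3 → p2 → p1  → end p1, accepted
w2: p1 → p0 → p3 → p2 → p4 → p3 → p2 → p4 → p1 → p1 → p0 → p3 → p2 → p1 → p0 → p3 → p2 → p1  → end p1, accepted
w3: p1 → p0 → p2 → p4 → p1 → p0 → p3 → p2 → p4 → p1 → p0 → p2 → p1 → p1 → p0 → p2 → p4 → p1 → p1  → end p1, accepted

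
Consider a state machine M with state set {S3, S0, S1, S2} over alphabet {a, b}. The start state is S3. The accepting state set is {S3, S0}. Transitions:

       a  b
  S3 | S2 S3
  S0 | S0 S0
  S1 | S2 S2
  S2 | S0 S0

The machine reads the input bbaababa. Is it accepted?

start at S3
read 'b': S3 → S3
read 'b': S3 → S3
read 'a': S3 → S2
read 'a': S2 → S0
read 'b': S0 → S0
read 'a': S0 → S0
read 'b': S0 → S0
read 'a': S0 → S0
End state S0 is accepting.

Yes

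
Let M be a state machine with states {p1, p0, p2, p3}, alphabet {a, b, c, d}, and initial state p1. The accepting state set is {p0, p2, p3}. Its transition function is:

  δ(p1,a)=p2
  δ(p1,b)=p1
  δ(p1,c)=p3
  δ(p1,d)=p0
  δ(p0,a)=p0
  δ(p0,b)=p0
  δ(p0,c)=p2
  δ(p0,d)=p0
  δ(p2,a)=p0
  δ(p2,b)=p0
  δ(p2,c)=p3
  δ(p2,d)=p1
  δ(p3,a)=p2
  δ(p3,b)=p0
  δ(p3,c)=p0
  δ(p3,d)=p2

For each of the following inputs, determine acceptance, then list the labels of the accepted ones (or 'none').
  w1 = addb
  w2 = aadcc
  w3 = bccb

w1: Trace: p1 -a-> p2 -d-> p1 -d-> p0 -b-> p0  → end p0, accepted
w2: Trace: p1 -a-> p2 -a-> p0 -d-> p0 -c-> p2 -c-> p3  → end p3, accepted
w3: Trace: p1 -b-> p1 -c-> p3 -c-> p0 -b-> p0  → end p0, accepted

w1, w2, w3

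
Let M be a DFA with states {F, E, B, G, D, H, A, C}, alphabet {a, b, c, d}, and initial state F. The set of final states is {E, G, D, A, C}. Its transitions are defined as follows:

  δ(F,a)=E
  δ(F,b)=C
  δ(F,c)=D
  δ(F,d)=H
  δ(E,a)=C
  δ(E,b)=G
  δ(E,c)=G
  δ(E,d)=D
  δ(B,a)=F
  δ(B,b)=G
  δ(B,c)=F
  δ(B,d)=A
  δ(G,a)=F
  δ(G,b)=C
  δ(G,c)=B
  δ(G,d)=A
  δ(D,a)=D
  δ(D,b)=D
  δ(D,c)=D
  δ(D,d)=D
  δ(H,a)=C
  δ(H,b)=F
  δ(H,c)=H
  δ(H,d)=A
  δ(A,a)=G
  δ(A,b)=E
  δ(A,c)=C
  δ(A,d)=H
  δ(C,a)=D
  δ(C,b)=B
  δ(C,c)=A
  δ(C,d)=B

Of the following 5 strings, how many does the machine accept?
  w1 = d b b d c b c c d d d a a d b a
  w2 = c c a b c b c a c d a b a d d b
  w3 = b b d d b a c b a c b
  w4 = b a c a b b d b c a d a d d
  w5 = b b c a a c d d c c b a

w1: Trace: F -d-> H -b-> F -b-> C -d-> B -c-> F -b-> C -c-> A -c-> C -d-> B -d-> A -d-> H -a-> C -a-> D -d-> D -b-> D -a-> D  → end D, accepted
w2: Trace: F -c-> D -c-> D -a-> D -b-> D -c-> D -b-> D -c-> D -a-> D -c-> D -d-> D -a-> D -b-> D -a-> D -d-> D -d-> D -b-> D  → end D, accepted
w3: Trace: F -b-> C -b-> B -d-> A -d-> H -b-> F -a-> E -c-> G -b-> C -a-> D -c-> D -b-> D  → end D, accepted
w4: Trace: F -b-> C -a-> D -c-> D -a-> D -b-> D -b-> D -d-> D -b-> D -c-> D -a-> D -d-> D -a-> D -d-> D -d-> D  → end D, accepted
w5: Trace: F -b-> C -b-> B -c-> F -a-> E -a-> C -c-> A -d-> H -d-> A -c-> C -c-> A -b-> E -a-> C  → end C, accepted

5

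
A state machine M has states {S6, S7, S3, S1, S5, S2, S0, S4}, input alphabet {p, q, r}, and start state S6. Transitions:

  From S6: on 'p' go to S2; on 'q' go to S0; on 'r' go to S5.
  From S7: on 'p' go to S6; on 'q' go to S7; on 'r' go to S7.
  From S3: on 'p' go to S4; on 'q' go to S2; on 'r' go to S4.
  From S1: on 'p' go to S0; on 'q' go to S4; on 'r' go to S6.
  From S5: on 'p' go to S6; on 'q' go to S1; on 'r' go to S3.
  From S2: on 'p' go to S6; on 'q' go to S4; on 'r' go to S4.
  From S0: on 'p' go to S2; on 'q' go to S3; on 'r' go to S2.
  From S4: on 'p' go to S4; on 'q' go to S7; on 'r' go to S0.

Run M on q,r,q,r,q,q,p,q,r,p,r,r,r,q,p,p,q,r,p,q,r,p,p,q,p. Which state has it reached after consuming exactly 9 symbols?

S2

S6 → S0 → S2 → S4 → S0 → S3 → S2 → S6 → S0 → S2
After 9 symbols: S2.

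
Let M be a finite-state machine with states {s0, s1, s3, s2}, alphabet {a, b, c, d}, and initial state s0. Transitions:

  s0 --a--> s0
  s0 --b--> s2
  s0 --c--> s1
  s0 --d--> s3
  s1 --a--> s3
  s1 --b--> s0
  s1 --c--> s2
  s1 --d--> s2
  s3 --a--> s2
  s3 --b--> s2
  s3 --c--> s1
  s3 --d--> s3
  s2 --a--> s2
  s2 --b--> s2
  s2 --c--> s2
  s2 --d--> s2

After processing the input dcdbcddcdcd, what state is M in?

Trace: s0 -d-> s3 -c-> s1 -d-> s2 -b-> s2 -c-> s2 -d-> s2 -d-> s2 -c-> s2 -d-> s2 -c-> s2 -d-> s2

s2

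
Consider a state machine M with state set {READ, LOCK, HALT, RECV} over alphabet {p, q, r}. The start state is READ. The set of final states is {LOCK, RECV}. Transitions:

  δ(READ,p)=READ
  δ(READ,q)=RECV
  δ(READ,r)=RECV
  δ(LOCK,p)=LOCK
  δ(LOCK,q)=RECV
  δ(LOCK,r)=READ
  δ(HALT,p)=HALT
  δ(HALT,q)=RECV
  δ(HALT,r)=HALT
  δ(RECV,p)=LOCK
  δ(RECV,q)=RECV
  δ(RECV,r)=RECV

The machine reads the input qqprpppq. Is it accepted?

READ → RECV → RECV → LOCK → READ → READ → READ → READ → RECV
End state RECV is accepting.

Yes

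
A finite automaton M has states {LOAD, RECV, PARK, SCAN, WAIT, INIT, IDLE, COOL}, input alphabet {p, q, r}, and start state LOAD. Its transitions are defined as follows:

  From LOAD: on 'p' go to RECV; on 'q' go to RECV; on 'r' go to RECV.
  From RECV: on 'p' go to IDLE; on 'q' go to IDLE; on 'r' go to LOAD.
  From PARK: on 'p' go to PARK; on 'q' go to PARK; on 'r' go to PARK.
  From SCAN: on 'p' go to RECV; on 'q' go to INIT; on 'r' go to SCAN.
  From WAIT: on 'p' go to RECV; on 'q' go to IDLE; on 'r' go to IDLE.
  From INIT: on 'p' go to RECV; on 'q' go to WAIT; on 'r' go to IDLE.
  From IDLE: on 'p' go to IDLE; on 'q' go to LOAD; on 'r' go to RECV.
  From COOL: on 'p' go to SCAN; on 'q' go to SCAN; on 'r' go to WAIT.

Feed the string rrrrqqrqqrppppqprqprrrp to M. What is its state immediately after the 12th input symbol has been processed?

IDLE

start at LOAD
read 'r': LOAD → RECV
read 'r': RECV → LOAD
read 'r': LOAD → RECV
read 'r': RECV → LOAD
read 'q': LOAD → RECV
read 'q': RECV → IDLE
read 'r': IDLE → RECV
read 'q': RECV → IDLE
read 'q': IDLE → LOAD
read 'r': LOAD → RECV
read 'p': RECV → IDLE
read 'p': IDLE → IDLE
After 12 symbols: IDLE.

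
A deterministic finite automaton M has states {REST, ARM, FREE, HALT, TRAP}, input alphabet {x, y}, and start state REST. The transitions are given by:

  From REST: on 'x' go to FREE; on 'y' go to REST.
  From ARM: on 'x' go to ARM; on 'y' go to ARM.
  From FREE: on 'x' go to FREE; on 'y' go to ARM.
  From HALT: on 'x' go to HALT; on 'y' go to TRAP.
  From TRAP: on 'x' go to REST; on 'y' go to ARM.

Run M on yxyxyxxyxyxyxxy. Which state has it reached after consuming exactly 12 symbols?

ARM

REST → REST → FREE → ARM → ARM → ARM → ARM → ARM → ARM → ARM → ARM → ARM → ARM
After 12 symbols: ARM.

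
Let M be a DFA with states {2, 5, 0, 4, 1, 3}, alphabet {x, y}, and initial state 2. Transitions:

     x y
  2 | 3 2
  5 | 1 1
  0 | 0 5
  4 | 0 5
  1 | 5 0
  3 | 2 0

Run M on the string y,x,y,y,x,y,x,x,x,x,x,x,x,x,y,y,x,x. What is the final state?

2 → 2 → 3 → 0 → 5 → 1 → 0 → 0 → 0 → 0 → 0 → 0 → 0 → 0 → 0 → 5 → 1 → 5 → 1

1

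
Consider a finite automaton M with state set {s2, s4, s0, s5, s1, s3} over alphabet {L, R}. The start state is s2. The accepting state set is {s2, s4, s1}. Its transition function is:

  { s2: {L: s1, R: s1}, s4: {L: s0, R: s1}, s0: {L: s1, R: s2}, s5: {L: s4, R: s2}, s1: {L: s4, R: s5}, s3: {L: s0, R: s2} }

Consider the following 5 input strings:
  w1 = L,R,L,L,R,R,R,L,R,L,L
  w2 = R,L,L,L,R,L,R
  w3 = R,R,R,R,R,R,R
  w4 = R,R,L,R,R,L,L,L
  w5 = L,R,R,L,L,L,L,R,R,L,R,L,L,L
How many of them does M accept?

w1: s2 → s1 → s5 → s4 → s0 → s2 → s1 → s5 → s4 → s1 → s4 → s0  → end s0, rejected
w2: s2 → s1 → s4 → s0 → s1 → s5 → s4 → s1  → end s1, accepted
w3: s2 → s1 → s5 → s2 → s1 → s5 → s2 → s1  → end s1, accepted
w4: s2 → s1 → s5 → s4 → s1 → s5 → s4 → s0 → s1  → end s1, accepted
w5: s2 → s1 → s5 → s2 → s1 → s4 → s0 → s1 → s5 → s2 → s1 → s5 → s4 → s0 → s1  → end s1, accepted

4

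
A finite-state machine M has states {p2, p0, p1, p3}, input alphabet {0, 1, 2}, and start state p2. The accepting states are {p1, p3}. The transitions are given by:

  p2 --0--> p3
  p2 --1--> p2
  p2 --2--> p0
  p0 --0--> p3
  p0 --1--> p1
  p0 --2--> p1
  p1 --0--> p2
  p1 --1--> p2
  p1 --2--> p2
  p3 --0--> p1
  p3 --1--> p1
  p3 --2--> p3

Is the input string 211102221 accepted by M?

Yes

start at p2
read '2': p2 → p0
read '1': p0 → p1
read '1': p1 → p2
read '1': p2 → p2
read '0': p2 → p3
read '2': p3 → p3
read '2': p3 → p3
read '2': p3 → p3
read '1': p3 → p1
End state p1 is accepting.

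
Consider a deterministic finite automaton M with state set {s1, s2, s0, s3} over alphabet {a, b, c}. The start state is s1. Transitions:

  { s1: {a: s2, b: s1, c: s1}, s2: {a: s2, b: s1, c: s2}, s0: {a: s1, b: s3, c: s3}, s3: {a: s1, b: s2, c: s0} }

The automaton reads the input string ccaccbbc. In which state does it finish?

s1 → s1 → s1 → s2 → s2 → s2 → s1 → s1 → s1

s1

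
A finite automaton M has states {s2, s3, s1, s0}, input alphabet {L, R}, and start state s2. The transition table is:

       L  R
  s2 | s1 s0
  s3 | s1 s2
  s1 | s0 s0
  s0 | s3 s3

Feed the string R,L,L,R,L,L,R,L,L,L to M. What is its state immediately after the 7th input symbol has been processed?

s2 → s0 → s3 → s1 → s0 → s3 → s1 → s0
After 7 symbols: s0.

s0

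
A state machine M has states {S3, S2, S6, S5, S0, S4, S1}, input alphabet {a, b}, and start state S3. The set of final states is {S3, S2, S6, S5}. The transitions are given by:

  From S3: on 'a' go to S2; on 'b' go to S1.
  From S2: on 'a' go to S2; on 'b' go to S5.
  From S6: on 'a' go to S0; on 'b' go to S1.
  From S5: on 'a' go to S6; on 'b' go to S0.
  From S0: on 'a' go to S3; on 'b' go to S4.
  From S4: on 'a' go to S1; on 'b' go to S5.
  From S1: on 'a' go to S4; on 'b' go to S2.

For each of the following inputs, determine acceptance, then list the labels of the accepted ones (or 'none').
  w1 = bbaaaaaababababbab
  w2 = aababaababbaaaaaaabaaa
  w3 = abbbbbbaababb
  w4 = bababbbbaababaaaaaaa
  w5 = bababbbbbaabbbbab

w1, w2, w3

w1: Trace: S3 -b-> S1 -b-> S2 -a-> S2 -a-> S2 -a-> S2 -a-> S2 -a-> S2 -a-> S2 -b-> S5 -a-> S6 -b-> S1 -a-> S4 -b-> S5 -a-> S6 -b-> S1 -b-> S2 -a-> S2 -b-> S5  → end S5, accepted
w2: Trace: S3 -a-> S2 -a-> S2 -b-> S5 -a-> S6 -b-> S1 -a-> S4 -a-> S1 -b-> S2 -a-> S2 -b-> S5 -b-> S0 -a-> S3 -a-> S2 -a-> S2 -a-> S2 -a-> S2 -a-> S2 -a-> S2 -b-> S5 -a-> S6 -a-> S0 -a-> S3  → end S3, accepted
w3: Trace: S3 -a-> S2 -b-> S5 -b-> S0 -b-> S4 -b-> S5 -b-> S0 -b-> S4 -a-> S1 -a-> S4 -b-> S5 -a-> S6 -b-> S1 -b-> S2  → end S2, accepted
w4: Trace: S3 -b-> S1 -a-> S4 -b-> S5 -a-> S6 -b-> S1 -b-> S2 -b-> S5 -b-> S0 -a-> S3 -a-> S2 -b-> S5 -a-> S6 -b-> S1 -a-> S4 -a-> S1 -a-> S4 -a-> S1 -a-> S4 -a-> S1 -a-> S4  → end S4, rejected
w5: Trace: S3 -b-> S1 -a-> S4 -b-> S5 -a-> S6 -b-> S1 -b-> S2 -b-> S5 -b-> S0 -b-> S4 -a-> S1 -a-> S4 -b-> S5 -b-> S0 -b-> S4 -b-> S5 -a-> S6 -b-> S1  → end S1, rejected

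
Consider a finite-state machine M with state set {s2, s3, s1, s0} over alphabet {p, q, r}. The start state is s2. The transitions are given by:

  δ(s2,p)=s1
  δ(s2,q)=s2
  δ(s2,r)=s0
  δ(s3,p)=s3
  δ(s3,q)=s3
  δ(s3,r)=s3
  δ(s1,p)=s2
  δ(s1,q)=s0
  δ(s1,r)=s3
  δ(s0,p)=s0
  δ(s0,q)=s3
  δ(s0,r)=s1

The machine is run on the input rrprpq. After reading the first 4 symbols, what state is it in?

s0

start at s2
read 'r': s2 → s0
read 'r': s0 → s1
read 'p': s1 → s2
read 'r': s2 → s0
After 4 symbols: s0.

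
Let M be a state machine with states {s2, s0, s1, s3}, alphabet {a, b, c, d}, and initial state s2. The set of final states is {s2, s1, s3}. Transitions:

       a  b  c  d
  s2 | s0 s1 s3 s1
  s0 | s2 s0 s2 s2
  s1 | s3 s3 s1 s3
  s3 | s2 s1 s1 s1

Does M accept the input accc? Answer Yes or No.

Yes

start at s2
read 'a': s2 → s0
read 'c': s0 → s2
read 'c': s2 → s3
read 'c': s3 → s1
End state s1 is accepting.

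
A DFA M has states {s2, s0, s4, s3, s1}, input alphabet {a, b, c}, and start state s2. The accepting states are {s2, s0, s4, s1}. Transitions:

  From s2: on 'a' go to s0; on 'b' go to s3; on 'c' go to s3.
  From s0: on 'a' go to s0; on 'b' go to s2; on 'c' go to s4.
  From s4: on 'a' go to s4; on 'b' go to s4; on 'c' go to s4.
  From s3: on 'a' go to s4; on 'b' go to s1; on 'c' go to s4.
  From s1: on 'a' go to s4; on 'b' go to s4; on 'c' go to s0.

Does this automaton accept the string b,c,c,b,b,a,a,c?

s2 → s3 → s4 → s4 → s4 → s4 → s4 → s4 → s4
End state s4 is accepting.

Yes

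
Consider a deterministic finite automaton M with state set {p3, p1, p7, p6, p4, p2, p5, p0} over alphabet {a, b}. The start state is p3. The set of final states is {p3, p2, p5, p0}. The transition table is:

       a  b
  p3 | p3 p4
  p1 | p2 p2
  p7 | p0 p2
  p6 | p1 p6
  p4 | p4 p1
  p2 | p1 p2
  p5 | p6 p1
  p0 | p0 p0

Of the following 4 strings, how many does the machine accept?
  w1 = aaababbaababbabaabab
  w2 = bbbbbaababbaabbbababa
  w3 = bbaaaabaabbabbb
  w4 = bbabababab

3

w1:
  start at p3
  read 'a': p3 → p3
  read 'a': p3 → p3
  read 'a': p3 → p3
  read 'b': p3 → p4
  read 'a': p4 → p4
  read 'b': p4 → p1
  read 'b': p1 → p2
  read 'a': p2 → p1
  read 'a': p1 → p2
  read 'b': p2 → p2
  read 'a': p2 → p1
  read 'b': p1 → p2
  read 'b': p2 → p2
  read 'a': p2 → p1
  read 'b': p1 → p2
  read 'a': p2 → p1
  read 'a': p1 → p2
  read 'b': p2 → p2
  read 'a': p2 → p1
  read 'b': p1 → p2
  end p2, accepted
w2:
  start at p3
  read 'b': p3 → p4
  read 'b': p4 → p1
  read 'b': p1 → p2
  read 'b': p2 → p2
  read 'b': p2 → p2
  read 'a': p2 → p1
  read 'a': p1 → p2
  read 'b': p2 → p2
  read 'a': p2 → p1
  read 'b': p1 → p2
  read 'b': p2 → p2
  read 'a': p2 → p1
  read 'a': p1 → p2
  read 'b': p2 → p2
  read 'b': p2 → p2
  read 'b': p2 → p2
  read 'a': p2 → p1
  read 'b': p1 → p2
  read 'a': p2 → p1
  read 'b': p1 → p2
  read 'a': p2 → p1
  end p1, rejected
w3:
  start at p3
  read 'b': p3 → p4
  read 'b': p4 → p1
  read 'a': p1 → p2
  read 'a': p2 → p1
  read 'a': p1 → p2
  read 'a': p2 → p1
  read 'b': p1 → p2
  read 'a': p2 → p1
  read 'a': p1 → p2
  read 'b': p2 → p2
  read 'b': p2 → p2
  read 'a': p2 → p1
  read 'b': p1 → p2
  read 'b': p2 → p2
  read 'b': p2 → p2
  end p2, accepted
w4:
  start at p3
  read 'b': p3 → p4
  read 'b': p4 → p1
  read 'a': p1 → p2
  read 'b': p2 → p2
  read 'a': p2 → p1
  read 'b': p1 → p2
  read 'a': p2 → p1
  read 'b': p1 → p2
  read 'a': p2 → p1
  read 'b': p1 → p2
  end p2, accepted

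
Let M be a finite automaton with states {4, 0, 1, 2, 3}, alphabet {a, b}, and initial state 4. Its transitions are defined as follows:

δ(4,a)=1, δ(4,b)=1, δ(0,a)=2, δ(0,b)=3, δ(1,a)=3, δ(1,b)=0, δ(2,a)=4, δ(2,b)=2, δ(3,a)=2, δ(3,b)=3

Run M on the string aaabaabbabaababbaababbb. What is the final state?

2

start at 4
read 'a': 4 → 1
read 'a': 1 → 3
read 'a': 3 → 2
read 'b': 2 → 2
read 'a': 2 → 4
read 'a': 4 → 1
read 'b': 1 → 0
read 'b': 0 → 3
read 'a': 3 → 2
read 'b': 2 → 2
read 'a': 2 → 4
read 'a': 4 → 1
read 'b': 1 → 0
read 'a': 0 → 2
read 'b': 2 → 2
read 'b': 2 → 2
read 'a': 2 → 4
read 'a': 4 → 1
read 'b': 1 → 0
read 'a': 0 → 2
read 'b': 2 → 2
read 'b': 2 → 2
read 'b': 2 → 2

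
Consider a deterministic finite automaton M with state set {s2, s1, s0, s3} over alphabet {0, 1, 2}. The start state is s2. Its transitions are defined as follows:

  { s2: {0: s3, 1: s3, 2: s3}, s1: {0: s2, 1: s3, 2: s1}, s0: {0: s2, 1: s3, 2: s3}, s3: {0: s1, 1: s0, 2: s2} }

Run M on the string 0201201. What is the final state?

start at s2
read '0': s2 → s3
read '2': s3 → s2
read '0': s2 → s3
read '1': s3 → s0
read '2': s0 → s3
read '0': s3 → s1
read '1': s1 → s3

s3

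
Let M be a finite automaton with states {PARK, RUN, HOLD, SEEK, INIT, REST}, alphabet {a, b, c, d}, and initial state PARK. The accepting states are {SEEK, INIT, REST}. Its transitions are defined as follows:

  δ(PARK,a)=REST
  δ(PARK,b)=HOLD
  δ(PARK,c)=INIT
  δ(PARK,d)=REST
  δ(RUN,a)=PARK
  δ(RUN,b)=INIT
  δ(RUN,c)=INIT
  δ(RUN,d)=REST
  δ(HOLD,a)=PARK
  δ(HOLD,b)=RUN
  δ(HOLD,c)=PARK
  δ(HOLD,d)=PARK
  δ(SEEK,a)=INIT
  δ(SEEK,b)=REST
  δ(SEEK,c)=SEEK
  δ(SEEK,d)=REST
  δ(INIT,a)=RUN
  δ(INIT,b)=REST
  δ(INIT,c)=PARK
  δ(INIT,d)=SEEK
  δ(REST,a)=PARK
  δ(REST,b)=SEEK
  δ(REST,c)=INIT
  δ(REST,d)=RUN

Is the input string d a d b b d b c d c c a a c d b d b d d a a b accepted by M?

Yes

start at PARK
read 'd': PARK → REST
read 'a': REST → PARK
read 'd': PARK → REST
read 'b': REST → SEEK
read 'b': SEEK → REST
read 'd': REST → RUN
read 'b': RUN → INIT
read 'c': INIT → PARK
read 'd': PARK → REST
read 'c': REST → INIT
read 'c': INIT → PARK
read 'a': PARK → REST
read 'a': REST → PARK
read 'c': PARK → INIT
read 'd': INIT → SEEK
read 'b': SEEK → REST
read 'd': REST → RUN
read 'b': RUN → INIT
read 'd': INIT → SEEK
read 'd': SEEK → REST
read 'a': REST → PARK
read 'a': PARK → REST
read 'b': REST → SEEK
End state SEEK is accepting.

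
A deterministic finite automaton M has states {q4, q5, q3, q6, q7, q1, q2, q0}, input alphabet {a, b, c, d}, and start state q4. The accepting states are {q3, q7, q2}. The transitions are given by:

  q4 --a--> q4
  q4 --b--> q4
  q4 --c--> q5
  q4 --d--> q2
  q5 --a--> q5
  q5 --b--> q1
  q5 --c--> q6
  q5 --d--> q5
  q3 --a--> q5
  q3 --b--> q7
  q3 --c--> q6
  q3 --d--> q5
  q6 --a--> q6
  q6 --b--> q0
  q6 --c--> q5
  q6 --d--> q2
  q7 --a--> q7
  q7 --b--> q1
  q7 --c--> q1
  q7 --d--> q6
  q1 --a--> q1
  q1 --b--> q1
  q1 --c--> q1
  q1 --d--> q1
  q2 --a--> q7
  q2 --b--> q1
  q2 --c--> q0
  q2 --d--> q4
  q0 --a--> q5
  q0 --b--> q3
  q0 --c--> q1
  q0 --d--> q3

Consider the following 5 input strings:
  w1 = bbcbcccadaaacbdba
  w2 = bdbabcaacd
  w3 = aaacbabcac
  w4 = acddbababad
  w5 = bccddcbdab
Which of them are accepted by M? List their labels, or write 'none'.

none

w1: Trace: q4 -b-> q4 -b-> q4 -c-> q5 -b-> q1 -c-> q1 -c-> q1 -c-> q1 -a-> q1 -d-> q1 -a-> q1 -a-> q1 -a-> q1 -c-> q1 -b-> q1 -d-> q1 -b-> q1 -a-> q1  → end q1, rejected
w2: Trace: q4 -b-> q4 -d-> q2 -b-> q1 -a-> q1 -b-> q1 -c-> q1 -a-> q1 -a-> q1 -c-> q1 -d-> q1  → end q1, rejected
w3: Trace: q4 -a-> q4 -a-> q4 -a-> q4 -c-> q5 -b-> q1 -a-> q1 -b-> q1 -c-> q1 -a-> q1 -c-> q1  → end q1, rejected
w4: Trace: q4 -a-> q4 -c-> q5 -d-> q5 -d-> q5 -b-> q1 -a-> q1 -b-> q1 -a-> q1 -b-> q1 -a-> q1 -d-> q1  → end q1, rejected
w5: Trace: q4 -b-> q4 -c-> q5 -c-> q6 -d-> q2 -d-> q4 -c-> q5 -b-> q1 -d-> q1 -a-> q1 -b-> q1  → end q1, rejected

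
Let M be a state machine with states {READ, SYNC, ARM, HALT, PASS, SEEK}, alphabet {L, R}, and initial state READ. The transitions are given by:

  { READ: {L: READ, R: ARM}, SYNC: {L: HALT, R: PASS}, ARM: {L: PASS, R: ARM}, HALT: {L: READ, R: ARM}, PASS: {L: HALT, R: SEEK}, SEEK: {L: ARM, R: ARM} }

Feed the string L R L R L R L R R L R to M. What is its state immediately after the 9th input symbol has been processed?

ARM

Trace: READ -L-> READ -R-> ARM -L-> PASS -R-> SEEK -L-> ARM -R-> ARM -L-> PASS -R-> SEEK -R-> ARM
After 9 symbols: ARM.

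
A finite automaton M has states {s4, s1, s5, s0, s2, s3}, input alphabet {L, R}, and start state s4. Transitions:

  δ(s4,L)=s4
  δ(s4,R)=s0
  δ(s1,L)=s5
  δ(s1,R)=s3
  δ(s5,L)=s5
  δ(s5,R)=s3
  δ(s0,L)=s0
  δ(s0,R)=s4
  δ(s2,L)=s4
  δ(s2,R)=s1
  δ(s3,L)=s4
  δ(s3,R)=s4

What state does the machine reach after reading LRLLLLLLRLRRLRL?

Trace: s4 -L-> s4 -R-> s0 -L-> s0 -L-> s0 -L-> s0 -L-> s0 -L-> s0 -L-> s0 -R-> s4 -L-> s4 -R-> s0 -R-> s4 -L-> s4 -R-> s0 -L-> s0

s0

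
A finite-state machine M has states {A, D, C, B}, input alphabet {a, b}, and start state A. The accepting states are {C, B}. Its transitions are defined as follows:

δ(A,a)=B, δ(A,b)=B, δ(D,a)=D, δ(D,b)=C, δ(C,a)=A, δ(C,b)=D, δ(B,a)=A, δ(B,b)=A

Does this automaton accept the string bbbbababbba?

Trace: A -b-> B -b-> A -b-> B -b-> A -a-> B -b-> A -a-> B -b-> A -b-> B -b-> A -a-> B
End state B is accepting.

Yes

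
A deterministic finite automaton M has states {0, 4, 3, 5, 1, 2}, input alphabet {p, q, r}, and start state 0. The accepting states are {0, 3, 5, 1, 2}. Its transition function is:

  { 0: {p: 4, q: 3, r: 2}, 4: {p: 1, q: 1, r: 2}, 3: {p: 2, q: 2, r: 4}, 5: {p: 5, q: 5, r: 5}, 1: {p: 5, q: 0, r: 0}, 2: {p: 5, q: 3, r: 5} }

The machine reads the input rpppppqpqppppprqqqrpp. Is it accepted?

Yes

0 → 2 → 5 → 5 → 5 → 5 → 5 → 5 → 5 → 5 → 5 → 5 → 5 → 5 → 5 → 5 → 5 → 5 → 5 → 5 → 5 → 5
End state 5 is accepting.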